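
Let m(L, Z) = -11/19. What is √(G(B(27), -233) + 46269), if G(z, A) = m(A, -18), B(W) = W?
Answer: 10*√167029/19 ≈ 215.10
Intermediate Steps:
m(L, Z) = -11/19 (m(L, Z) = -11*1/19 = -11/19)
G(z, A) = -11/19
√(G(B(27), -233) + 46269) = √(-11/19 + 46269) = √(879100/19) = 10*√167029/19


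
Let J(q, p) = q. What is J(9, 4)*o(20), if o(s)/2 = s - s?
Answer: 0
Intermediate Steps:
o(s) = 0 (o(s) = 2*(s - s) = 2*0 = 0)
J(9, 4)*o(20) = 9*0 = 0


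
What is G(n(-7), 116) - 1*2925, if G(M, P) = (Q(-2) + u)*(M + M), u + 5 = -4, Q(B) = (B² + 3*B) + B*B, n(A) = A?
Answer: -2827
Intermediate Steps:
Q(B) = 2*B² + 3*B (Q(B) = (B² + 3*B) + B² = 2*B² + 3*B)
u = -9 (u = -5 - 4 = -9)
G(M, P) = -14*M (G(M, P) = (-2*(3 + 2*(-2)) - 9)*(M + M) = (-2*(3 - 4) - 9)*(2*M) = (-2*(-1) - 9)*(2*M) = (2 - 9)*(2*M) = -14*M)
G(n(-7), 116) - 1*2925 = -14*(-7) - 1*2925 = 98 - 2925 = -2827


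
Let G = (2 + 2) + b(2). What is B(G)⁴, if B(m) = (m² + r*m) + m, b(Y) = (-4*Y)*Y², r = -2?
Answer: 434734510336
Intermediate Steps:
b(Y) = -4*Y³
G = -28 (G = (2 + 2) - 4*2³ = 4 - 4*8 = 4 - 32 = -28)
B(m) = m² - m (B(m) = (m² - 2*m) + m = m² - m)
B(G)⁴ = (-28*(-1 - 28))⁴ = (-28*(-29))⁴ = 812⁴ = 434734510336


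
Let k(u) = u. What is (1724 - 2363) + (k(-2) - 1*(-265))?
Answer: -376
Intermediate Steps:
(1724 - 2363) + (k(-2) - 1*(-265)) = (1724 - 2363) + (-2 - 1*(-265)) = -639 + (-2 + 265) = -639 + 263 = -376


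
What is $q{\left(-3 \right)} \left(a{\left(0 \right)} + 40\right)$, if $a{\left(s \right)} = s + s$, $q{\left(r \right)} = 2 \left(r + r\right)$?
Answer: $-480$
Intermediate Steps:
$q{\left(r \right)} = 4 r$ ($q{\left(r \right)} = 2 \cdot 2 r = 4 r$)
$a{\left(s \right)} = 2 s$
$q{\left(-3 \right)} \left(a{\left(0 \right)} + 40\right) = 4 \left(-3\right) \left(2 \cdot 0 + 40\right) = - 12 \left(0 + 40\right) = \left(-12\right) 40 = -480$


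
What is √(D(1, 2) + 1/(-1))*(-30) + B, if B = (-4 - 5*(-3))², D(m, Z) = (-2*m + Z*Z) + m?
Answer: 121 - 30*√2 ≈ 78.574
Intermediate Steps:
D(m, Z) = Z² - m (D(m, Z) = (-2*m + Z²) + m = (Z² - 2*m) + m = Z² - m)
B = 121 (B = (-4 + 15)² = 11² = 121)
√(D(1, 2) + 1/(-1))*(-30) + B = √((2² - 1*1) + 1/(-1))*(-30) + 121 = √((4 - 1) - 1)*(-30) + 121 = √(3 - 1)*(-30) + 121 = √2*(-30) + 121 = -30*√2 + 121 = 121 - 30*√2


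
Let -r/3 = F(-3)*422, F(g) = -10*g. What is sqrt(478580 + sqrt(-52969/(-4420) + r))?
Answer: sqrt(2337432578000 + 2210*I*sqrt(185439587255))/2210 ≈ 691.79 + 0.14083*I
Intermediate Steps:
r = -37980 (r = -3*(-10*(-3))*422 = -90*422 = -3*12660 = -37980)
sqrt(478580 + sqrt(-52969/(-4420) + r)) = sqrt(478580 + sqrt(-52969/(-4420) - 37980)) = sqrt(478580 + sqrt(-52969*(-1/4420) - 37980)) = sqrt(478580 + sqrt(52969/4420 - 37980)) = sqrt(478580 + sqrt(-167818631/4420)) = sqrt(478580 + I*sqrt(185439587255)/2210)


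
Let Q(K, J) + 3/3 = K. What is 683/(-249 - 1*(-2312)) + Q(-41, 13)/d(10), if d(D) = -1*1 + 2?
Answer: -85963/2063 ≈ -41.669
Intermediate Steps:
d(D) = 1 (d(D) = -1 + 2 = 1)
Q(K, J) = -1 + K
683/(-249 - 1*(-2312)) + Q(-41, 13)/d(10) = 683/(-249 - 1*(-2312)) + (-1 - 41)/1 = 683/(-249 + 2312) - 42*1 = 683/2063 - 42 = -85963/2063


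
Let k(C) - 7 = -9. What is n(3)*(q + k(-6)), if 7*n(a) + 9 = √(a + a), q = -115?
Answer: 1053/7 - 117*√6/7 ≈ 109.49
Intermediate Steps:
n(a) = -9/7 + √2*√a/7 (n(a) = -9/7 + √(a + a)/7 = -9/7 + √(2*a)/7 = -9/7 + (√2*√a)/7 = -9/7 + √2*√a/7)
k(C) = -2 (k(C) = 7 - 9 = -2)
n(3)*(q + k(-6)) = (-9/7 + √2*√3/7)*(-115 - 2) = (-9/7 + √6/7)*(-117) = 1053/7 - 117*√6/7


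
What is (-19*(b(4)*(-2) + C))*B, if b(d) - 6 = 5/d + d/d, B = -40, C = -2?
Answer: -14060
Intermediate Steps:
b(d) = 7 + 5/d (b(d) = 6 + (5/d + d/d) = 6 + (5/d + 1) = 6 + (1 + 5/d) = 7 + 5/d)
(-19*(b(4)*(-2) + C))*B = -19*((7 + 5/4)*(-2) - 2)*(-40) = -19*((33/4)*(-2) - 2)*(-40) = -19*(-33/2 - 2)*(-40) = -19*(-37/2)*(-40) = (703/2)*(-40) = -14060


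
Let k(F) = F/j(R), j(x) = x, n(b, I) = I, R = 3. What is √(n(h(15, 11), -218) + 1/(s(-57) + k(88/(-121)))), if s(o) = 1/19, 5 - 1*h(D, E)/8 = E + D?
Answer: 163*I*√119/119 ≈ 14.942*I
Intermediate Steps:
h(D, E) = 40 - 8*D - 8*E (h(D, E) = 40 - 8*(E + D) = 40 - 8*(D + E) = 40 + (-8*D - 8*E) = 40 - 8*D - 8*E)
s(o) = 1/19
k(F) = F/3
√(n(h(15, 11), -218) + 1/(s(-57) + k(88/(-121)))) = √(-218 + 1/(1/19 + (88/(-121))/3)) = √(-218 + 1/(1/19 + (88*(-1/121))/3)) = √(-218 + 1/(1/19 + (⅓)*(-8/11))) = √(-218 + 1/(1/19 - 8/33)) = √(-218 + 1/(-119/627)) = √(-218 - 627/119) = √(-26569/119) = 163*I*√119/119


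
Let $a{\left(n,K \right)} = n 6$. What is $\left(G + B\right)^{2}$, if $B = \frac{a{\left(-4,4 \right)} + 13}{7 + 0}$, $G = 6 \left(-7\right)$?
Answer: $\frac{93025}{49} \approx 1898.5$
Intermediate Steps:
$a{\left(n,K \right)} = 6 n$
$G = -42$
$B = - \frac{11}{7}$ ($B = \frac{6 \left(-4\right) + 13}{7 + 0} = \frac{-24 + 13}{7} = \left(-11\right) \frac{1}{7} = - \frac{11}{7} \approx -1.5714$)
$\left(G + B\right)^{2} = \left(-42 - \frac{11}{7}\right)^{2} = \left(- \frac{305}{7}\right)^{2} = \frac{93025}{49}$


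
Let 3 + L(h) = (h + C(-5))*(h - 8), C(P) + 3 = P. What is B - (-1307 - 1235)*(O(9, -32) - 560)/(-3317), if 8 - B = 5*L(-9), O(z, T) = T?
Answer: -103610/107 ≈ -968.32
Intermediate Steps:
C(P) = -3 + P
L(h) = -3 + (-8 + h)**2 (L(h) = -3 + (h + (-3 - 5))*(h - 8) = -3 + (h - 8)*(-8 + h) = -3 + (-8 + h)*(-8 + h) = -3 + (-8 + h)**2)
B = -1422 (B = 8 - 5*(61 + (-9)**2 - 16*(-9)) = 8 - 5*(61 + 81 + 144) = 8 - 5*286 = 8 - 1*1430 = 8 - 1430 = -1422)
B - (-1307 - 1235)*(O(9, -32) - 560)/(-3317) = -1422 - (-1307 - 1235)*(-32 - 560)/(-3317) = -1422 - (-2542*(-592))*(-1)/3317 = -1422 - 1504864*(-1)/3317 = -1422 - 1*(-48544/107) = -1422 + 48544/107 = -103610/107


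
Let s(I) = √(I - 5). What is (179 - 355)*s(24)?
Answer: -176*√19 ≈ -767.17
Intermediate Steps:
s(I) = √(-5 + I)
(179 - 355)*s(24) = (179 - 355)*√(-5 + 24) = -176*√19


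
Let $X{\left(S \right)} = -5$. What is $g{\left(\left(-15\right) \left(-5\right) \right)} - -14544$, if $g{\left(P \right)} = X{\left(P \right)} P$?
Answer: $14169$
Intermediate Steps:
$g{\left(P \right)} = - 5 P$
$g{\left(\left(-15\right) \left(-5\right) \right)} - -14544 = - 5 \left(\left(-15\right) \left(-5\right)\right) - -14544 = \left(-5\right) 75 + 14544 = -375 + 14544 = 14169$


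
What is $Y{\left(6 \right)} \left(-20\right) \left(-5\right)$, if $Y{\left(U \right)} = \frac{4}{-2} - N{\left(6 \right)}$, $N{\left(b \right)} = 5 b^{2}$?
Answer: $-18200$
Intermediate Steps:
$Y{\left(U \right)} = -182$ ($Y{\left(U \right)} = \frac{4}{-2} - 5 \cdot 6^{2} = 4 \left(- \frac{1}{2}\right) - 5 \cdot 36 = -2 - 180 = -182$)
$Y{\left(6 \right)} \left(-20\right) \left(-5\right) = \left(-182\right) \left(-20\right) \left(-5\right) = 3640 \left(-5\right) = -18200$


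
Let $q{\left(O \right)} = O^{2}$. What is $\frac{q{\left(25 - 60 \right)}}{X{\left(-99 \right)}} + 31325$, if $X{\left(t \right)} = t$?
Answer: $\frac{3099950}{99} \approx 31313.0$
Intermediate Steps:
$\frac{q{\left(25 - 60 \right)}}{X{\left(-99 \right)}} + 31325 = \frac{\left(25 - 60\right)^{2}}{-99} + 31325 = \left(25 - 60\right)^{2} \left(- \frac{1}{99}\right) + 31325 = \left(-35\right)^{2} \left(- \frac{1}{99}\right) + 31325 = 1225 \left(- \frac{1}{99}\right) + 31325 = - \frac{1225}{99} + 31325 = \frac{3099950}{99}$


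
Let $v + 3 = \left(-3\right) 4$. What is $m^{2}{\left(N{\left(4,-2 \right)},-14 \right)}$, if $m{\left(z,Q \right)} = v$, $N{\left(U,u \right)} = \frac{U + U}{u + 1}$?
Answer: $225$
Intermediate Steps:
$v = -15$ ($v = -3 - 12 = -15$)
$N{\left(U,u \right)} = \frac{2 U}{1 + u}$
$m{\left(z,Q \right)} = -15$
$m^{2}{\left(N{\left(4,-2 \right)},-14 \right)} = \left(-15\right)^{2} = 225$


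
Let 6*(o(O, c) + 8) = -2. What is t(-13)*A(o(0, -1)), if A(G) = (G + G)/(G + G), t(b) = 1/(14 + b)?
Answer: 1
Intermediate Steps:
o(O, c) = -25/3 (o(O, c) = -8 + (1/6)*(-2) = -8 - 1/3 = -25/3)
A(G) = 1 (A(G) = (2*G)/((2*G)) = (2*G)*(1/(2*G)) = 1)
t(-13)*A(o(0, -1)) = 1/(14 - 13) = 1/1 = 1*1 = 1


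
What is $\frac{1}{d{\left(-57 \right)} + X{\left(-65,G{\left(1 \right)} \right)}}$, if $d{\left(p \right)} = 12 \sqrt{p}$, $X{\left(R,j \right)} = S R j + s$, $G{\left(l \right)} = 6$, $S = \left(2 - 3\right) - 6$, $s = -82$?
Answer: $\frac{331}{877514} - \frac{3 i \sqrt{57}}{1755028} \approx 0.0003772 - 1.2905 \cdot 10^{-5} i$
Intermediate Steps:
$S = -7$ ($S = -1 - 6 = -7$)
$X{\left(R,j \right)} = -82 - 7 R j$ ($X{\left(R,j \right)} = - 7 R j - 82 = -82 - 7 R j$)
$\frac{1}{d{\left(-57 \right)} + X{\left(-65,G{\left(1 \right)} \right)}} = \frac{1}{12 \sqrt{-57} - \left(82 - 2730\right)} = \frac{1}{12 i \sqrt{57} + \left(-82 + 2730\right)} = \frac{1}{12 i \sqrt{57} + 2648} = \frac{1}{2648 + 12 i \sqrt{57}}$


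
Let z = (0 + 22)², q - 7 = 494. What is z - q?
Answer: -17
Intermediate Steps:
q = 501 (q = 7 + 494 = 501)
z = 484 (z = 22² = 484)
z - q = 484 - 1*501 = 484 - 501 = -17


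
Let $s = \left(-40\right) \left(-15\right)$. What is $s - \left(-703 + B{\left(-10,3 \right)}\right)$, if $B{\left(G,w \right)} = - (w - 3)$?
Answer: $1303$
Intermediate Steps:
$B{\left(G,w \right)} = 3 - w$ ($B{\left(G,w \right)} = - (-3 + w) = 3 - w$)
$s = 600$
$s - \left(-703 + B{\left(-10,3 \right)}\right) = 600 + \left(\left(310 - -393\right) - \left(3 - 3\right)\right) = 600 + \left(\left(310 + 393\right) - \left(3 - 3\right)\right) = 600 + \left(703 - 0\right) = 600 + \left(703 + 0\right) = 600 + 703 = 1303$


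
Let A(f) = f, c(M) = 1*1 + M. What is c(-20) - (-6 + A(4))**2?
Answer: -23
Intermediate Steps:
c(M) = 1 + M
c(-20) - (-6 + A(4))**2 = (1 - 20) - (-6 + 4)**2 = -19 - 1*(-2)**2 = -19 - 1*4 = -19 - 4 = -23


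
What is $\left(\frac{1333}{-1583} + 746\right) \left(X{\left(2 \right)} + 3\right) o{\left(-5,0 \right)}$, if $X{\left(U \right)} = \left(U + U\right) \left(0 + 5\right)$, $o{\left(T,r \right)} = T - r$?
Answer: $- \frac{135652275}{1583} \approx -85693.0$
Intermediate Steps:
$X{\left(U \right)} = 10 U$ ($X{\left(U \right)} = 2 U 5 = 10 U$)
$\left(\frac{1333}{-1583} + 746\right) \left(X{\left(2 \right)} + 3\right) o{\left(-5,0 \right)} = \left(\frac{1333}{-1583} + 746\right) \left(10 \cdot 2 + 3\right) \left(-5 - 0\right) = \left(1333 \left(- \frac{1}{1583}\right) + 746\right) \left(20 + 3\right) \left(-5 + 0\right) = \left(- \frac{1333}{1583} + 746\right) 23 \left(-5\right) = \frac{1179585}{1583} \left(-115\right) = - \frac{135652275}{1583}$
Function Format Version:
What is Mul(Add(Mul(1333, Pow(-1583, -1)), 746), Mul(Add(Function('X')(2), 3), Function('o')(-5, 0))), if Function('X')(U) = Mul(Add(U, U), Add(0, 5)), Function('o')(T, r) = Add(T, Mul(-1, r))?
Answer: Rational(-135652275, 1583) ≈ -85693.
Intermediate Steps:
Function('X')(U) = Mul(10, U) (Function('X')(U) = Mul(Mul(2, U), 5) = Mul(10, U))
Mul(Add(Mul(1333, Pow(-1583, -1)), 746), Mul(Add(Function('X')(2), 3), Function('o')(-5, 0))) = Mul(Add(Mul(1333, Pow(-1583, -1)), 746), Mul(Add(Mul(10, 2), 3), Add(-5, Mul(-1, 0)))) = Mul(Add(Mul(1333, Rational(-1, 1583)), 746), Mul(Add(20, 3), Add(-5, 0))) = Mul(Add(Rational(-1333, 1583), 746), Mul(23, -5)) = Mul(Rational(1179585, 1583), -115) = Rational(-135652275, 1583)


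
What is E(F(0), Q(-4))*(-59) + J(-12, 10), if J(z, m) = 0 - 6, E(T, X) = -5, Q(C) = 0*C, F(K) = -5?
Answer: 289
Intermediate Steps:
Q(C) = 0
J(z, m) = -6
E(F(0), Q(-4))*(-59) + J(-12, 10) = -5*(-59) - 6 = 295 - 6 = 289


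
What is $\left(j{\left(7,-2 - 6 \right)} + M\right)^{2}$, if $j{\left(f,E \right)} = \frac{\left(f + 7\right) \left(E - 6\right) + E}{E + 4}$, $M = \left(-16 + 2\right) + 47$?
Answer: $7056$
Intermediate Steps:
$M = 33$ ($M = -14 + 47 = 33$)
$j{\left(f,E \right)} = \frac{E + \left(-6 + E\right) \left(7 + f\right)}{4 + E}$ ($j{\left(f,E \right)} = \frac{\left(7 + f\right) \left(-6 + E\right) + E}{4 + E} = \frac{\left(-6 + E\right) \left(7 + f\right) + E}{4 + E} = \frac{E + \left(-6 + E\right) \left(7 + f\right)}{4 + E}$)
$\left(j{\left(7,-2 - 6 \right)} + M\right)^{2} = \left(\frac{-42 - 42 + 8 \left(-2 - 6\right) + \left(-2 - 6\right) 7}{4 - 8} + 33\right)^{2} = \left(\frac{-42 - 42 + 8 \left(-8\right) - 56}{4 - 8} + 33\right)^{2} = \left(\frac{-42 - 42 - 64 - 56}{-4} + 33\right)^{2} = \left(\left(- \frac{1}{4}\right) \left(-204\right) + 33\right)^{2} = \left(51 + 33\right)^{2} = 84^{2} = 7056$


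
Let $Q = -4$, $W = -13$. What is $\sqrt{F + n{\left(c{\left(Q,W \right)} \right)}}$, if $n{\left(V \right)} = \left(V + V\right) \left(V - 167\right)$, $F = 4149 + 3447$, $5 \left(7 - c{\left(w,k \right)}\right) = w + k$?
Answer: $\frac{6 \sqrt{3013}}{5} \approx 65.869$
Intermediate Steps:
$c{\left(w,k \right)} = 7 - \frac{k}{5} - \frac{w}{5}$ ($c{\left(w,k \right)} = 7 - \frac{w + k}{5} = 7 - \frac{k + w}{5} = 7 - \left(\frac{k}{5} + \frac{w}{5}\right) = 7 - \frac{k}{5} - \frac{w}{5}$)
$F = 7596$
$n{\left(V \right)} = 2 V \left(-167 + V\right)$
$\sqrt{F + n{\left(c{\left(Q,W \right)} \right)}} = \sqrt{7596 + 2 \left(7 - - \frac{13}{5} - - \frac{4}{5}\right) \left(-167 - - \frac{52}{5}\right)} = \sqrt{7596 + 2 \left(7 + \frac{13}{5} + \frac{4}{5}\right) \left(-167 + \left(7 + \frac{13}{5} + \frac{4}{5}\right)\right)} = \sqrt{7596 + 2 \cdot \frac{52}{5} \left(-167 + \frac{52}{5}\right)} = \sqrt{7596 + 2 \cdot \frac{52}{5} \left(- \frac{783}{5}\right)} = \sqrt{7596 - \frac{81432}{25}} = \sqrt{\frac{108468}{25}} = \frac{6 \sqrt{3013}}{5}$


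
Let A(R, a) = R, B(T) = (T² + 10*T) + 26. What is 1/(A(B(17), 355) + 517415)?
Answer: 1/517900 ≈ 1.9309e-6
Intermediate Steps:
B(T) = 26 + T² + 10*T
1/(A(B(17), 355) + 517415) = 1/((26 + 17² + 10*17) + 517415) = 1/((26 + 289 + 170) + 517415) = 1/(485 + 517415) = 1/517900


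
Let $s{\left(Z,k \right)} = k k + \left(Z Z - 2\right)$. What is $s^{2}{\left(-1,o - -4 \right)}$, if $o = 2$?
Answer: $1225$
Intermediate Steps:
$s{\left(Z,k \right)} = -2 + Z^{2} + k^{2}$ ($s{\left(Z,k \right)} = k^{2} + \left(Z^{2} - 2\right) = k^{2} + \left(-2 + Z^{2}\right) = -2 + Z^{2} + k^{2}$)
$s^{2}{\left(-1,o - -4 \right)} = \left(-2 + \left(-1\right)^{2} + \left(2 - -4\right)^{2}\right)^{2} = \left(-2 + 1 + \left(2 + 4\right)^{2}\right)^{2} = \left(-2 + 1 + 6^{2}\right)^{2} = \left(-2 + 1 + 36\right)^{2} = 35^{2} = 1225$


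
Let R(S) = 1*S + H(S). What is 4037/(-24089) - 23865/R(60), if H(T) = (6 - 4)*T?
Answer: -38374043/289068 ≈ -132.75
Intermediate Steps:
H(T) = 2*T
R(S) = 3*S (R(S) = 1*S + 2*S = S + 2*S = 3*S)
4037/(-24089) - 23865/R(60) = 4037/(-24089) - 23865/(3*60) = 4037*(-1/24089) - 23865/180 = -4037/24089 - 23865*1/180 = -4037/24089 - 1591/12 = -38374043/289068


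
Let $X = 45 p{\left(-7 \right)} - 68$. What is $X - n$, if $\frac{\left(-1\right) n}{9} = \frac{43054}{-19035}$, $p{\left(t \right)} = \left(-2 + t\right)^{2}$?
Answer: $\frac{7522301}{2115} \approx 3556.6$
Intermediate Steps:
$n = \frac{43054}{2115}$ ($n = - 9 \frac{43054}{-19035} = - 9 \cdot 43054 \left(- \frac{1}{19035}\right) = \left(-9\right) \left(- \frac{43054}{19035}\right) = \frac{43054}{2115} \approx 20.357$)
$X = 3577$ ($X = 45 \left(-2 - 7\right)^{2} - 68 = 45 \left(-9\right)^{2} - 68 = 45 \cdot 81 - 68 = 3645 - 68 = 3577$)
$X - n = 3577 - \frac{43054}{2115} = \frac{7522301}{2115}$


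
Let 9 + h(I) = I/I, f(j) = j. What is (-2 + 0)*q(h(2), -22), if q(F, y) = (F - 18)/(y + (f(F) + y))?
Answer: -1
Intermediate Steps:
h(I) = -8 (h(I) = -9 + I/I = -9 + 1 = -8)
q(F, y) = (-18 + F)/(F + 2*y) (q(F, y) = (F - 18)/(y + (F + y)) = (-18 + F)/(F + 2*y))
(-2 + 0)*q(h(2), -22) = (-2 + 0)*((-18 - 8)/(-8 + 2*(-22))) = -2*(-26)/(-8 - 44) = -2*(-26)/(-52) = -(-1)*(-26)/26 = -2*½ = -1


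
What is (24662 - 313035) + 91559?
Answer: -196814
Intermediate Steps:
(24662 - 313035) + 91559 = -288373 + 91559 = -196814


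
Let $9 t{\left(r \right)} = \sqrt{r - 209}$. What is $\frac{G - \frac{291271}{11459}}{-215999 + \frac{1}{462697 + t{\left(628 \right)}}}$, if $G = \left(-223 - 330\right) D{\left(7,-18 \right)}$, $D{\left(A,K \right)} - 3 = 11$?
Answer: $\frac{17546881868485233482992243}{487949621779511861292885905} - \frac{42161139 \sqrt{419}}{487949621779511861292885905} \approx 0.03596$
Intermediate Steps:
$D{\left(A,K \right)} = 14$ ($D{\left(A,K \right)} = 3 + 11 = 14$)
$t{\left(r \right)} = \frac{\sqrt{-209 + r}}{9}$ ($t{\left(r \right)} = \frac{\sqrt{r - 209}}{9} = \frac{\sqrt{-209 + r}}{9}$)
$G = -7742$ ($G = \left(-223 - 330\right) 14 = \left(-553\right) 14 = -7742$)
$\frac{G - \frac{291271}{11459}}{-215999 + \frac{1}{462697 + t{\left(628 \right)}}} = \frac{-7742 - \frac{291271}{11459}}{-215999 + \frac{1}{462697 + \frac{\sqrt{-209 + 628}}{9}}} = \frac{-7742 - \frac{291271}{11459}}{-215999 + \frac{1}{462697 + \frac{\sqrt{419}}{9}}} = - \frac{89006849}{11459 \left(-215999 + \frac{1}{462697 + \frac{\sqrt{419}}{9}}\right)}$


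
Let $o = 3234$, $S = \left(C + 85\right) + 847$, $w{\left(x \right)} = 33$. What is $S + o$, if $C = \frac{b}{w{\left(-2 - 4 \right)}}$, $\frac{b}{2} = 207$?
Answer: $\frac{45964}{11} \approx 4178.5$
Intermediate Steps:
$b = 414$ ($b = 2 \cdot 207 = 414$)
$C = \frac{138}{11}$ ($C = \frac{414}{33} = 414 \cdot \frac{1}{33} = \frac{138}{11} \approx 12.545$)
$S = \frac{10390}{11}$ ($S = \left(\frac{138}{11} + 85\right) + 847 = \frac{1073}{11} + 847 = \frac{10390}{11} \approx 944.54$)
$S + o = \frac{10390}{11} + 3234 = \frac{45964}{11}$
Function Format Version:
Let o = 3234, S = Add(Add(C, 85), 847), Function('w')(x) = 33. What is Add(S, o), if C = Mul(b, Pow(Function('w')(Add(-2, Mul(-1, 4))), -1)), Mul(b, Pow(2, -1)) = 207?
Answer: Rational(45964, 11) ≈ 4178.5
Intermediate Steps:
b = 414 (b = Mul(2, 207) = 414)
C = Rational(138, 11) (C = Mul(414, Pow(33, -1)) = Mul(414, Rational(1, 33)) = Rational(138, 11) ≈ 12.545)
S = Rational(10390, 11) (S = Add(Add(Rational(138, 11), 85), 847) = Add(Rational(1073, 11), 847) = Rational(10390, 11) ≈ 944.54)
Add(S, o) = Add(Rational(10390, 11), 3234) = Rational(45964, 11)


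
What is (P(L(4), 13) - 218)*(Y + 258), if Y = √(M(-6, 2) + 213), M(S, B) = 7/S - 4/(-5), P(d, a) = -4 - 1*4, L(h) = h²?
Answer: -58308 - 113*√191370/15 ≈ -61604.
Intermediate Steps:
P(d, a) = -8 (P(d, a) = -4 - 4 = -8)
M(S, B) = ⅘ + 7/S (M(S, B) = 7/S - 4*(-⅕) = 7/S + ⅘ = ⅘ + 7/S)
Y = √191370/30 (Y = √((⅘ + 7/(-6)) + 213) = √((⅘ + 7*(-⅙)) + 213) = √((⅘ - 7/6) + 213) = √(-11/30 + 213) = √(6379/30) = √191370/30 ≈ 14.582)
(P(L(4), 13) - 218)*(Y + 258) = (-8 - 218)*(√191370/30 + 258) = -226*(258 + √191370/30) = -58308 - 113*√191370/15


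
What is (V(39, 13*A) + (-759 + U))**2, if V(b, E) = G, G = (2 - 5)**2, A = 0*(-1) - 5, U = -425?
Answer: 1380625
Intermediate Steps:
A = -5 (A = 0 - 5 = -5)
G = 9 (G = (-3)**2 = 9)
V(b, E) = 9
(V(39, 13*A) + (-759 + U))**2 = (9 + (-759 - 425))**2 = (9 - 1184)**2 = (-1175)**2 = 1380625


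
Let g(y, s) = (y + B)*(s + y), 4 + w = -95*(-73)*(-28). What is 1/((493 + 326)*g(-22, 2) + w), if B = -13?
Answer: 1/379116 ≈ 2.6377e-6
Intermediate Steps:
w = -194184 (w = -4 - 95*(-73)*(-28) = -4 + 6935*(-28) = -4 - 194180 = -194184)
g(y, s) = (-13 + y)*(s + y) (g(y, s) = (y - 13)*(s + y) = (-13 + y)*(s + y))
1/((493 + 326)*g(-22, 2) + w) = 1/((493 + 326)*((-22)**2 - 13*2 - 13*(-22) + 2*(-22)) - 194184) = 1/(819*(484 - 26 + 286 - 44) - 194184) = 1/(819*700 - 194184) = 1/(573300 - 194184) = 1/379116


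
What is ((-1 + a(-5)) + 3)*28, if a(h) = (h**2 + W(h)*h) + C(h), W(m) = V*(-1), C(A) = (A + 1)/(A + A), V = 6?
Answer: 8036/5 ≈ 1607.2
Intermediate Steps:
C(A) = (1 + A)/(2*A) (C(A) = (1 + A)/((2*A)) = (1 + A)*(1/(2*A)) = (1 + A)/(2*A))
W(m) = -6 (W(m) = 6*(-1) = -6)
a(h) = h**2 - 6*h + (1 + h)/(2*h) (a(h) = (h**2 - 6*h) + (1 + h)/(2*h) = h**2 - 6*h + (1 + h)/(2*h))
((-1 + a(-5)) + 3)*28 = ((-1 + (1/2)*(1 - 5 + 2*(-5)**2*(-6 - 5))/(-5)) + 3)*28 = ((-1 + (1/2)*(-1/5)*(1 - 5 + 2*25*(-11))) + 3)*28 = ((-1 + (1/2)*(-1/5)*(1 - 5 - 550)) + 3)*28 = ((-1 + (1/2)*(-1/5)*(-554)) + 3)*28 = ((-1 + 277/5) + 3)*28 = (272/5 + 3)*28 = (287/5)*28 = 8036/5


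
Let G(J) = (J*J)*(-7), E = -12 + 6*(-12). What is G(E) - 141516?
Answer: -190908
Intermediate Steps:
E = -84 (E = -12 - 72 = -84)
G(J) = -7*J² (G(J) = J²*(-7) = -7*J²)
G(E) - 141516 = -7*(-84)² - 141516 = -7*7056 - 141516 = -49392 - 141516 = -190908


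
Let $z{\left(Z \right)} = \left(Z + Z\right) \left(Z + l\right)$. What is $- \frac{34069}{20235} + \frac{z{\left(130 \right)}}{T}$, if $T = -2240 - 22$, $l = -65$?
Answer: $- \frac{5372251}{586815} \approx -9.1549$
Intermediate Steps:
$z{\left(Z \right)} = 2 Z \left(-65 + Z\right)$ ($z{\left(Z \right)} = \left(Z + Z\right) \left(Z - 65\right) = 2 Z \left(-65 + Z\right)$)
$T = -2262$
$- \frac{34069}{20235} + \frac{z{\left(130 \right)}}{T} = - \frac{34069}{20235} + \frac{2 \cdot 130 \left(-65 + 130\right)}{-2262} = \left(-34069\right) \frac{1}{20235} + 2 \cdot 130 \cdot 65 \left(- \frac{1}{2262}\right) = - \frac{34069}{20235} + 16900 \left(- \frac{1}{2262}\right) = - \frac{34069}{20235} - \frac{650}{87} = - \frac{5372251}{586815}$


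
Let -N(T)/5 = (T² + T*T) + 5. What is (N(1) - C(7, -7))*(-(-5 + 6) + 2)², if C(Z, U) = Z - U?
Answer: -49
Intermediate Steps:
N(T) = -25 - 10*T² (N(T) = -5*((T² + T*T) + 5) = -5*((T² + T²) + 5) = -5*(2*T² + 5) = -5*(5 + 2*T²) = -25 - 10*T²)
(N(1) - C(7, -7))*(-(-5 + 6) + 2)² = ((-25 - 10*1²) - (7 - 1*(-7)))*(-(-5 + 6) + 2)² = ((-25 - 10*1) - (7 + 7))*(-1*1 + 2)² = ((-25 - 10) - 1*14)*(-1 + 2)² = (-35 - 14)*1² = -49*1 = -49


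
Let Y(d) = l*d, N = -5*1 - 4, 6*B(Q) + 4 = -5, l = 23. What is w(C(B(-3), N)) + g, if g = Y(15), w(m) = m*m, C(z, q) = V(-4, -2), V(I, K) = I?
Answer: 361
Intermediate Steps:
B(Q) = -3/2 (B(Q) = -⅔ + (⅙)*(-5) = -⅔ - ⅚ = -3/2)
N = -9 (N = -5 - 4 = -9)
C(z, q) = -4
w(m) = m²
Y(d) = 23*d
g = 345 (g = 23*15 = 345)
w(C(B(-3), N)) + g = (-4)² + 345 = 16 + 345 = 361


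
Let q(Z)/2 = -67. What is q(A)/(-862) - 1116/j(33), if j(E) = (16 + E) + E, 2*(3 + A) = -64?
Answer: -237751/17671 ≈ -13.454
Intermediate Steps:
A = -35 (A = -3 + (1/2)*(-64) = -3 - 32 = -35)
j(E) = 16 + 2*E
q(Z) = -134 (q(Z) = 2*(-67) = -134)
q(A)/(-862) - 1116/j(33) = -134/(-862) - 1116/(16 + 2*33) = -134*(-1/862) - 1116/(16 + 66) = 67/431 - 1116/82 = 67/431 - 1116*1/82 = 67/431 - 558/41 = -237751/17671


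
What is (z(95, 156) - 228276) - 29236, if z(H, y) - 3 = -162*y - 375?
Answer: -283156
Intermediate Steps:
z(H, y) = -372 - 162*y (z(H, y) = 3 + (-162*y - 375) = 3 + (-375 - 162*y) = -372 - 162*y)
(z(95, 156) - 228276) - 29236 = ((-372 - 162*156) - 228276) - 29236 = ((-372 - 25272) - 228276) - 29236 = (-25644 - 228276) - 29236 = -253920 - 29236 = -283156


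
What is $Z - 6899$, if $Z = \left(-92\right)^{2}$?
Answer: $1565$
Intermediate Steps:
$Z = 8464$
$Z - 6899 = 8464 - 6899 = 1565$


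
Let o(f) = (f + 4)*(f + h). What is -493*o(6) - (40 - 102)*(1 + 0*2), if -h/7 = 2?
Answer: 39502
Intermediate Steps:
h = -14 (h = -7*2 = -14)
o(f) = (-14 + f)*(4 + f) (o(f) = (f + 4)*(f - 14) = (4 + f)*(-14 + f) = (-14 + f)*(4 + f))
-493*o(6) - (40 - 102)*(1 + 0*2) = -493*(-56 + 6² - 10*6) - (40 - 102)*(1 + 0*2) = -493*(-56 + 36 - 60) - (-62)*(1 + 0) = -493*(-80) - (-62) = 39440 - 1*(-62) = 39440 + 62 = 39502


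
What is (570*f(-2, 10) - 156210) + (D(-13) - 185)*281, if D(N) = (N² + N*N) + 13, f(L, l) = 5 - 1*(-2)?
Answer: -105574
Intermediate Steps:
f(L, l) = 7 (f(L, l) = 5 + 2 = 7)
D(N) = 13 + 2*N² (D(N) = (N² + N²) + 13 = 2*N² + 13 = 13 + 2*N²)
(570*f(-2, 10) - 156210) + (D(-13) - 185)*281 = (570*7 - 156210) + ((13 + 2*(-13)²) - 185)*281 = (3990 - 156210) + ((13 + 2*169) - 185)*281 = -152220 + ((13 + 338) - 185)*281 = -152220 + (351 - 185)*281 = -152220 + 166*281 = -152220 + 46646 = -105574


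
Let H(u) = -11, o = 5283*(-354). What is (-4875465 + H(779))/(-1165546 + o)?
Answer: 1218869/758932 ≈ 1.6060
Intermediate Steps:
o = -1870182
(-4875465 + H(779))/(-1165546 + o) = (-4875465 - 11)/(-1165546 - 1870182) = -4875476/(-3035728) = -4875476*(-1/3035728) = 1218869/758932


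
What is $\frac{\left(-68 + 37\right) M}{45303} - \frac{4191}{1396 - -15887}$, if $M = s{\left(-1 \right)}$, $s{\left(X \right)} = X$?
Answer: $- \frac{63109700}{260990583} \approx -0.24181$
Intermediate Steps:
$M = -1$
$\frac{\left(-68 + 37\right) M}{45303} - \frac{4191}{1396 - -15887} = \frac{\left(-68 + 37\right) \left(-1\right)}{45303} - \frac{4191}{1396 - -15887} = \left(-31\right) \left(-1\right) \frac{1}{45303} - \frac{4191}{1396 + 15887} = 31 \cdot \frac{1}{45303} - \frac{4191}{17283} = \frac{31}{45303} - \frac{1397}{5761} = - \frac{63109700}{260990583}$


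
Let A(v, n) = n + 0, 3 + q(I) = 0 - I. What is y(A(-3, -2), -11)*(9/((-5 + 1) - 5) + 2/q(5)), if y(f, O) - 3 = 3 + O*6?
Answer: 75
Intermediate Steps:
q(I) = -3 - I (q(I) = -3 + (0 - I) = -3 - I)
A(v, n) = n
y(f, O) = 6 + 6*O (y(f, O) = 3 + (3 + O*6) = 3 + (3 + 6*O) = 6 + 6*O)
y(A(-3, -2), -11)*(9/((-5 + 1) - 5) + 2/q(5)) = (6 + 6*(-11))*(9/((-5 + 1) - 5) + 2/(-3 - 1*5)) = (6 - 66)*(9/(-4 - 5) + 2/(-3 - 5)) = -60*(9/(-9) + 2/(-8)) = -60*(9*(-1/9) + 2*(-1/8)) = -60*(-1 - 1/4) = -60*(-5/4) = 75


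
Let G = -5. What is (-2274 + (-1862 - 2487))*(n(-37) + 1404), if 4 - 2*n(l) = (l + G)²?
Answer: -3470452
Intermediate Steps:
n(l) = 2 - (-5 + l)²/2 (n(l) = 2 - (l - 5)²/2 = 2 - (-5 + l)²/2)
(-2274 + (-1862 - 2487))*(n(-37) + 1404) = (-2274 + (-1862 - 2487))*((2 - (-5 - 37)²/2) + 1404) = (-2274 - 4349)*((2 - ½*(-42)²) + 1404) = -6623*((2 - ½*1764) + 1404) = -6623*((2 - 882) + 1404) = -6623*(-880 + 1404) = -6623*524 = -3470452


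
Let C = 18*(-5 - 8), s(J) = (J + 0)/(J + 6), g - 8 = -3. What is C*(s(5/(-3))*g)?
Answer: 450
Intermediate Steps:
g = 5 (g = 8 - 3 = 5)
s(J) = J/(6 + J)
C = -234 (C = 18*(-13) = -234)
C*(s(5/(-3))*g) = -234*(5/(-3))/(6 + 5/(-3))*5 = -234*(5*(-⅓))/(6 + 5*(-⅓))*5 = -234*(-5/(3*(6 - 5/3)))*5 = -234*(-5/(3*13/3))*5 = -234*(-5/3*3/13)*5 = -(-90)*5 = -234*(-25/13) = 450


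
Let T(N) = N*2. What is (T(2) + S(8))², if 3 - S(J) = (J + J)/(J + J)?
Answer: 36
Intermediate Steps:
S(J) = 2 (S(J) = 3 - (J + J)/(J + J) = 3 - 2*J/(2*J) = 3 - 2*J*1/(2*J) = 3 - 1*1 = 3 - 1 = 2)
T(N) = 2*N
(T(2) + S(8))² = (2*2 + 2)² = (4 + 2)² = 6² = 36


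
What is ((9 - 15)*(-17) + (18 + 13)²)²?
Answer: 1129969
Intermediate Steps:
((9 - 15)*(-17) + (18 + 13)²)² = (-6*(-17) + 31²)² = (102 + 961)² = 1063² = 1129969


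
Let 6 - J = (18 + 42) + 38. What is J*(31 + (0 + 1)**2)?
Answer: -2944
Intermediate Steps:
J = -92 (J = 6 - ((18 + 42) + 38) = 6 - (60 + 38) = 6 - 1*98 = 6 - 98 = -92)
J*(31 + (0 + 1)**2) = -92*(31 + (0 + 1)**2) = -92*(31 + 1**2) = -92*(31 + 1) = -92*32 = -2944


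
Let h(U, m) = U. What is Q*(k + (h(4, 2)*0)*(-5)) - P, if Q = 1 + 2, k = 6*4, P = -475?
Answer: 547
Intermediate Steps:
k = 24
Q = 3
Q*(k + (h(4, 2)*0)*(-5)) - P = 3*(24 + (4*0)*(-5)) - 1*(-475) = 3*(24 + 0*(-5)) + 475 = 3*(24 + 0) + 475 = 3*24 + 475 = 72 + 475 = 547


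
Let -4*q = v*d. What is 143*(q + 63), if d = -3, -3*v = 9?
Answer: 34749/4 ≈ 8687.3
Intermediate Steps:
v = -3 (v = -⅓*9 = -3)
q = -9/4 (q = -(-3)*(-3)/4 = -¼*9 = -9/4 ≈ -2.2500)
143*(q + 63) = 143*(-9/4 + 63) = 143*(243/4) = 34749/4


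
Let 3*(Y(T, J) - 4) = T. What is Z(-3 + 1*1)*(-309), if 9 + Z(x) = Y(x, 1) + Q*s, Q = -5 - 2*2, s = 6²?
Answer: 101867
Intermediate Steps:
Y(T, J) = 4 + T/3
s = 36
Q = -9 (Q = -5 - 4 = -9)
Z(x) = -329 + x/3 (Z(x) = -9 + ((4 + x/3) - 9*36) = -9 + ((4 + x/3) - 324) = -9 + (-320 + x/3) = -329 + x/3)
Z(-3 + 1*1)*(-309) = (-329 + (-3 + 1*1)/3)*(-309) = (-329 + (-3 + 1)/3)*(-309) = (-329 + (⅓)*(-2))*(-309) = (-329 - ⅔)*(-309) = -989/3*(-309) = 101867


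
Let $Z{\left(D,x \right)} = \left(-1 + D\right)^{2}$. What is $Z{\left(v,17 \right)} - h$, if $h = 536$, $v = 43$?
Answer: $1228$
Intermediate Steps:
$Z{\left(v,17 \right)} - h = \left(-1 + 43\right)^{2} - 536 = 42^{2} - 536 = 1764 - 536 = 1228$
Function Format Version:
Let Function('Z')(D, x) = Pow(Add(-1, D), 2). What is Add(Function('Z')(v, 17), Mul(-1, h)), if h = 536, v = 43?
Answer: 1228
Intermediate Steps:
Add(Function('Z')(v, 17), Mul(-1, h)) = Add(Pow(Add(-1, 43), 2), Mul(-1, 536)) = Add(Pow(42, 2), -536) = Add(1764, -536) = 1228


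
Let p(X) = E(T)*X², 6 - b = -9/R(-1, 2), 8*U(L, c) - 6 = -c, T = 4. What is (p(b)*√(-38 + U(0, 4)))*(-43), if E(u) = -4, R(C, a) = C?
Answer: 774*I*√151 ≈ 9511.1*I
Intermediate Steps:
U(L, c) = ¾ - c/8 (U(L, c) = ¾ + (-c)/8 = ¾ - c/8)
b = -3 (b = 6 - (-9)/(-1) = 6 - (-9)*(-1) = 6 - 1*9 = 6 - 9 = -3)
p(X) = -4*X²
(p(b)*√(-38 + U(0, 4)))*(-43) = ((-4*(-3)²)*√(-38 + (¾ - ⅛*4)))*(-43) = ((-4*9)*√(-38 + (¾ - ½)))*(-43) = -36*√(-38 + ¼)*(-43) = -18*I*√151*(-43) = 774*I*√151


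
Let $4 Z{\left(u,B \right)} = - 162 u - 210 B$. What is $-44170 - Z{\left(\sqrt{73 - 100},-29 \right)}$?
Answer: $- \frac{91385}{2} + \frac{243 i \sqrt{3}}{2} \approx -45693.0 + 210.44 i$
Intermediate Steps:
$Z{\left(u,B \right)} = - \frac{105 B}{2} - \frac{81 u}{2}$ ($Z{\left(u,B \right)} = \frac{- 162 u - 210 B}{4} = \frac{- 210 B - 162 u}{4} = - \frac{105 B}{2} - \frac{81 u}{2}$)
$-44170 - Z{\left(\sqrt{73 - 100},-29 \right)} = -44170 - \left(\left(- \frac{105}{2}\right) \left(-29\right) - \frac{81 \sqrt{73 - 100}}{2}\right) = -44170 - \left(\frac{3045}{2} - \frac{81 \sqrt{-27}}{2}\right) = -44170 - \left(\frac{3045}{2} - \frac{81 \cdot 3 i \sqrt{3}}{2}\right) = -44170 - \left(\frac{3045}{2} - \frac{243 i \sqrt{3}}{2}\right) = - \frac{91385}{2} + \frac{243 i \sqrt{3}}{2}$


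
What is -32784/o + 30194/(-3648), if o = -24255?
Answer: -11347397/1638560 ≈ -6.9252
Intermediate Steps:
-32784/o + 30194/(-3648) = -32784/(-24255) + 30194/(-3648) = -32784*(-1/24255) + 30194*(-1/3648) = 10928/8085 - 15097/1824 = -11347397/1638560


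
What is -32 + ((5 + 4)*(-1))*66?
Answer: -626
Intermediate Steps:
-32 + ((5 + 4)*(-1))*66 = -32 + (9*(-1))*66 = -32 - 9*66 = -32 - 594 = -626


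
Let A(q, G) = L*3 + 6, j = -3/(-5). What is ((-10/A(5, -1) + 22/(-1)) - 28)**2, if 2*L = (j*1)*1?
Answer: 12602500/4761 ≈ 2647.0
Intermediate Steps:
j = 3/5 (j = -3*(-1/5) = 3/5 ≈ 0.60000)
L = 3/10 (L = (((3/5)*1)*1)/2 = ((3/5)*1)/2 = (1/2)*(3/5) = 3/10 ≈ 0.30000)
A(q, G) = 69/10 (A(q, G) = (3/10)*3 + 6 = 9/10 + 6 = 69/10)
((-10/A(5, -1) + 22/(-1)) - 28)**2 = ((-10/69/10 + 22/(-1)) - 28)**2 = ((-10*10/69 + 22*(-1)) - 28)**2 = ((-100/69 - 22) - 28)**2 = (-1618/69 - 28)**2 = (-3550/69)**2 = 12602500/4761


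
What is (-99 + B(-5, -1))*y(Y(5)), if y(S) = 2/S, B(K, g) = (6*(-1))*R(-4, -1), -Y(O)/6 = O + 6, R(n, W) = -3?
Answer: 27/11 ≈ 2.4545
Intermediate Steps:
Y(O) = -36 - 6*O (Y(O) = -6*(O + 6) = -6*(6 + O) = -36 - 6*O)
B(K, g) = 18 (B(K, g) = (6*(-1))*(-3) = -6*(-3) = 18)
(-99 + B(-5, -1))*y(Y(5)) = (-99 + 18)*(2/(-36 - 6*5)) = -162/(-36 - 30) = -162/(-66) = -162*(-1)/66 = -81*(-1/33) = 27/11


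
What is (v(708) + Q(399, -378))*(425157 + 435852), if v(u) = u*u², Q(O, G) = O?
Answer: 305568056828799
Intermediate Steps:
v(u) = u³
(v(708) + Q(399, -378))*(425157 + 435852) = (708³ + 399)*(425157 + 435852) = (354894912 + 399)*861009 = 354895311*861009 = 305568056828799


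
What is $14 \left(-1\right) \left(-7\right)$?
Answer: $98$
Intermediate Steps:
$14 \left(-1\right) \left(-7\right) = \left(-14\right) \left(-7\right) = 98$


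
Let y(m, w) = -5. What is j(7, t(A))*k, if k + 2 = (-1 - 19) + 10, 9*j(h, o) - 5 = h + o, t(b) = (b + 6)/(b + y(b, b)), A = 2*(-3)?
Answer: -16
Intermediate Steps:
A = -6
t(b) = (6 + b)/(-5 + b) (t(b) = (b + 6)/(b - 5) = (6 + b)/(-5 + b))
j(h, o) = 5/9 + h/9 + o/9 (j(h, o) = 5/9 + (h + o)/9 = 5/9 + (h/9 + o/9) = 5/9 + h/9 + o/9)
k = -12 (k = -2 + ((-1 - 19) + 10) = -2 + (-20 + 10) = -2 - 10 = -12)
j(7, t(A))*k = (5/9 + (1/9)*7 + ((6 - 6)/(-5 - 6))/9)*(-12) = (5/9 + 7/9 + (0/(-11))/9)*(-12) = (5/9 + 7/9 + (-1/11*0)/9)*(-12) = (5/9 + 7/9 + (1/9)*0)*(-12) = (5/9 + 7/9 + 0)*(-12) = (4/3)*(-12) = -16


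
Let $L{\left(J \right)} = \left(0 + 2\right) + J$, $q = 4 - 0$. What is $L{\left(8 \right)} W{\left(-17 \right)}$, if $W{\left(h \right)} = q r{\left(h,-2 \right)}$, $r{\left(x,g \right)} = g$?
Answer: $-80$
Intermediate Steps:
$q = 4$ ($q = 4 + 0 = 4$)
$L{\left(J \right)} = 2 + J$
$W{\left(h \right)} = -8$ ($W{\left(h \right)} = 4 \left(-2\right) = -8$)
$L{\left(8 \right)} W{\left(-17 \right)} = \left(2 + 8\right) \left(-8\right) = 10 \left(-8\right) = -80$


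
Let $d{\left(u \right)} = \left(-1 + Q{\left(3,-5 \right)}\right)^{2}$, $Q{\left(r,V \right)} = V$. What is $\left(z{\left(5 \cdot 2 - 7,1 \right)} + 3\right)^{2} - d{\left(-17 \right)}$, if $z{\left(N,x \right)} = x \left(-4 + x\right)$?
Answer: $-36$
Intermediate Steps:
$d{\left(u \right)} = 36$ ($d{\left(u \right)} = \left(-1 - 5\right)^{2} = \left(-6\right)^{2} = 36$)
$\left(z{\left(5 \cdot 2 - 7,1 \right)} + 3\right)^{2} - d{\left(-17 \right)} = \left(1 \left(-4 + 1\right) + 3\right)^{2} - 36 = \left(1 \left(-3\right) + 3\right)^{2} - 36 = \left(-3 + 3\right)^{2} - 36 = 0^{2} - 36 = 0 - 36 = -36$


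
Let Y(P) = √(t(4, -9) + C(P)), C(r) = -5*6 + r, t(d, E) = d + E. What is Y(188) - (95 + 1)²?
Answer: -9216 + 3*√17 ≈ -9203.6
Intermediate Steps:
t(d, E) = E + d
C(r) = -30 + r
Y(P) = √(-35 + P) (Y(P) = √((-9 + 4) + (-30 + P)) = √(-5 + (-30 + P)) = √(-35 + P))
Y(188) - (95 + 1)² = √(-35 + 188) - (95 + 1)² = √153 - 1*96² = 3*√17 - 1*9216 = 3*√17 - 9216 = -9216 + 3*√17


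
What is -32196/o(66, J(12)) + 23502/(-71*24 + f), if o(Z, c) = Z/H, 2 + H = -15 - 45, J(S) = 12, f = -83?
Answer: 594262082/19657 ≈ 30232.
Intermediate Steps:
H = -62 (H = -2 + (-15 - 45) = -2 - 60 = -62)
o(Z, c) = -Z/62 (o(Z, c) = Z/(-62) = Z*(-1/62) = -Z/62)
-32196/o(66, J(12)) + 23502/(-71*24 + f) = -32196/((-1/62*66)) + 23502/(-71*24 - 83) = -32196/(-33/31) + 23502/(-1704 - 83) = -32196*(-31/33) + 23502/(-1787) = 332692/11 + 23502*(-1/1787) = 332692/11 - 23502/1787 = 594262082/19657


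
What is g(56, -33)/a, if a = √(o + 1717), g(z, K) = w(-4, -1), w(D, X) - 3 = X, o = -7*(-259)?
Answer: √3530/1765 ≈ 0.033662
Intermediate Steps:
o = 1813
w(D, X) = 3 + X
g(z, K) = 2 (g(z, K) = 3 - 1 = 2)
a = √3530 (a = √(1813 + 1717) = √3530 ≈ 59.414)
g(56, -33)/a = 2/(√3530) = 2*(√3530/3530) = √3530/1765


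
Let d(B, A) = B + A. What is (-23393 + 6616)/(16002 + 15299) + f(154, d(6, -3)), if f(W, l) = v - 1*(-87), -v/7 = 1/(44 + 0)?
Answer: 118862933/1377244 ≈ 86.305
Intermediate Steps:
v = -7/44 (v = -7/(44 + 0) = -7/44 ≈ -0.15909)
d(B, A) = A + B
f(W, l) = 3821/44 (f(W, l) = -7/44 - 1*(-87) = -7/44 + 87 = 3821/44)
(-23393 + 6616)/(16002 + 15299) + f(154, d(6, -3)) = (-23393 + 6616)/(16002 + 15299) + 3821/44 = -16777/31301 + 3821/44 = 118862933/1377244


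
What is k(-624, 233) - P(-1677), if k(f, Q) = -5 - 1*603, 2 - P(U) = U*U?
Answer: 2811719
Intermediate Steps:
P(U) = 2 - U**2 (P(U) = 2 - U*U = 2 - U**2)
k(f, Q) = -608 (k(f, Q) = -5 - 603 = -608)
k(-624, 233) - P(-1677) = -608 - (2 - 1*(-1677)**2) = -608 - (2 - 1*2812329) = -608 - (2 - 2812329) = -608 - 1*(-2812327) = -608 + 2812327 = 2811719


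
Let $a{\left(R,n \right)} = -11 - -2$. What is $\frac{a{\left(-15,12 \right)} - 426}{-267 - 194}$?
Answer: $\frac{435}{461} \approx 0.9436$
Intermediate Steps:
$a{\left(R,n \right)} = -9$ ($a{\left(R,n \right)} = -11 + 2 = -9$)
$\frac{a{\left(-15,12 \right)} - 426}{-267 - 194} = \frac{-9 - 426}{-267 - 194} = - \frac{435}{-461} = \left(-435\right) \left(- \frac{1}{461}\right) = \frac{435}{461}$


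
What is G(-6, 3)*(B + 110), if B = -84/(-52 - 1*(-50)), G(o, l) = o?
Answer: -912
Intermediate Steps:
B = 42 (B = -84/(-52 + 50) = -84/(-2) = -84*(-½) = 42)
G(-6, 3)*(B + 110) = -6*(42 + 110) = -6*152 = -912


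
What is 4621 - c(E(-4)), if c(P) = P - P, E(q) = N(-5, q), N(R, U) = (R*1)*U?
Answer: 4621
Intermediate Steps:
N(R, U) = R*U
E(q) = -5*q
c(P) = 0
4621 - c(E(-4)) = 4621 - 1*0 = 4621 + 0 = 4621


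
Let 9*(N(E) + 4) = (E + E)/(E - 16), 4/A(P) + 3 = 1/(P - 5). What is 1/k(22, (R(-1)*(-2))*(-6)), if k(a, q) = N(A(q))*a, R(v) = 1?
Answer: -783/68596 ≈ -0.011415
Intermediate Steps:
A(P) = 4/(-3 + 1/(-5 + P)) (A(P) = 4/(-3 + 1/(P - 5)) = 4/(-3 + 1/(-5 + P)))
N(E) = -4 + 2*E/(9*(-16 + E)) (N(E) = -4 + ((E + E)/(E - 16))/9 = -4 + ((2*E)/(-16 + E))/9 = -4 + (2*E/(-16 + E))/9 = -4 + 2*E/(9*(-16 + E)))
k(a, q) = 2*a*(288 - 68*(5 - q)/(-16 + 3*q))/(9*(-16 + 4*(5 - q)/(-16 + 3*q))) (k(a, q) = (2*(288 - 68*(5 - q)/(-16 + 3*q))/(9*(-16 + 4*(5 - q)/(-16 + 3*q))))*a = 2*a*(288 - 68*(5 - q)/(-16 + 3*q))/(9*(-16 + 4*(5 - q)/(-16 + 3*q))))
1/k(22, (R(-1)*(-2))*(-6)) = 1/((2/9)*22*(1237 - 233*1*(-2)*(-6))/(-69 + 13*((1*(-2))*(-6)))) = 1/((2/9)*22*(1237 - (-466)*(-6))/(-69 + 13*(-2*(-6)))) = 1/((2/9)*22*(1237 - 233*12)/(-69 + 13*12)) = 1/((2/9)*22*(1237 - 2796)/(-69 + 156)) = 1/((2/9)*22*(-1559)/87) = 1/((2/9)*22*(1/87)*(-1559)) = 1/(-68596/783) = -783/68596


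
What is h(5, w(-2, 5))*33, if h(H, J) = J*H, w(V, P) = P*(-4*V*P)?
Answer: 33000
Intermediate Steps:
w(V, P) = -4*V*P² (w(V, P) = P*(-4*P*V) = -4*V*P²)
h(H, J) = H*J
h(5, w(-2, 5))*33 = (5*(-4*(-2)*5²))*33 = (5*(-4*(-2)*25))*33 = (5*200)*33 = 1000*33 = 33000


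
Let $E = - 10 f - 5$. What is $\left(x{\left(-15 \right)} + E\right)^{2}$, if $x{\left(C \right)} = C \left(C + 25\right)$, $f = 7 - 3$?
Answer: $38025$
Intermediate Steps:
$f = 4$
$x{\left(C \right)} = C \left(25 + C\right)$
$E = -45$ ($E = \left(-10\right) 4 - 5 = -40 - 5 = -45$)
$\left(x{\left(-15 \right)} + E\right)^{2} = \left(- 15 \left(25 - 15\right) - 45\right)^{2} = \left(\left(-15\right) 10 - 45\right)^{2} = \left(-150 - 45\right)^{2} = \left(-195\right)^{2} = 38025$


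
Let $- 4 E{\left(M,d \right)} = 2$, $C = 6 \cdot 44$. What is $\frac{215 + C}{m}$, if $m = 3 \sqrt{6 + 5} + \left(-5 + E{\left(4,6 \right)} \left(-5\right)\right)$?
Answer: $\frac{4790}{371} + \frac{5748 \sqrt{11}}{371} \approx 64.296$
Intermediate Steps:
$C = 264$
$E{\left(M,d \right)} = - \frac{1}{2}$ ($E{\left(M,d \right)} = \left(- \frac{1}{4}\right) 2 = - \frac{1}{2}$)
$m = - \frac{5}{2} + 3 \sqrt{11}$ ($m = 3 \sqrt{6 + 5} - \frac{5}{2} = 3 \sqrt{11} + \left(-5 + \frac{5}{2}\right) = 3 \sqrt{11} - \frac{5}{2} = - \frac{5}{2} + 3 \sqrt{11} \approx 7.4499$)
$\frac{215 + C}{m} = \frac{215 + 264}{- \frac{5}{2} + 3 \sqrt{11}} = \frac{479}{- \frac{5}{2} + 3 \sqrt{11}}$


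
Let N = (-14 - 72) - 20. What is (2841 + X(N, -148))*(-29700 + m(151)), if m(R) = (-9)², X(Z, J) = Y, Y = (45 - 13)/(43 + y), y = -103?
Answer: -420658911/5 ≈ -8.4132e+7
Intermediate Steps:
N = -106 (N = -86 - 20 = -106)
Y = -8/15 (Y = (45 - 13)/(43 - 103) = 32/(-60) = 32*(-1/60) = -8/15 ≈ -0.53333)
X(Z, J) = -8/15
m(R) = 81
(2841 + X(N, -148))*(-29700 + m(151)) = (2841 - 8/15)*(-29700 + 81) = (42607/15)*(-29619) = -420658911/5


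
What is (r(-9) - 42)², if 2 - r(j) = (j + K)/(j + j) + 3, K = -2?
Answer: 616225/324 ≈ 1901.9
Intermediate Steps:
r(j) = -1 - (-2 + j)/(2*j) (r(j) = 2 - ((j - 2)/(j + j) + 3) = 2 - ((-2 + j)/((2*j)) + 3) = 2 - ((-2 + j)*(1/(2*j)) + 3) = 2 - ((-2 + j)/(2*j) + 3) = 2 - (3 + (-2 + j)/(2*j)) = 2 + (-3 - (-2 + j)/(2*j)) = -1 - (-2 + j)/(2*j))
(r(-9) - 42)² = ((-3/2 + 1/(-9)) - 42)² = ((-3/2 - ⅑) - 42)² = (-29/18 - 42)² = (-785/18)² = 616225/324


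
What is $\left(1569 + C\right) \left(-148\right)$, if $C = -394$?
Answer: $-173900$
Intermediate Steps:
$\left(1569 + C\right) \left(-148\right) = \left(1569 - 394\right) \left(-148\right) = 1175 \left(-148\right) = -173900$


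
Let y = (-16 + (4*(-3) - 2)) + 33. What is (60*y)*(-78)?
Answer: -14040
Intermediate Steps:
y = 3 (y = (-16 + (-12 - 2)) + 33 = (-16 - 14) + 33 = -30 + 33 = 3)
(60*y)*(-78) = (60*3)*(-78) = 180*(-78) = -14040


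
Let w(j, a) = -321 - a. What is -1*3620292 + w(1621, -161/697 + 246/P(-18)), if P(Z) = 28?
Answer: -35330025131/9758 ≈ -3.6206e+6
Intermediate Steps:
-1*3620292 + w(1621, -161/697 + 246/P(-18)) = -1*3620292 + (-321 - (-161/697 + 246/28)) = -3620292 + (-321 - (-161*1/697 + 246*(1/28))) = -3620292 + (-321 - (-161/697 + 123/14)) = -3620292 + (-321 - 1*83477/9758) = -3620292 + (-321 - 83477/9758) = -3620292 - 3215795/9758 = -35330025131/9758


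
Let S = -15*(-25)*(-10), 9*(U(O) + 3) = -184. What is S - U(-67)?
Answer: -33539/9 ≈ -3726.6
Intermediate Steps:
U(O) = -211/9 (U(O) = -3 + (⅑)*(-184) = -3 - 184/9 = -211/9)
S = -3750 (S = 375*(-10) = -3750)
S - U(-67) = -3750 - 1*(-211/9) = -3750 + 211/9 = -33539/9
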